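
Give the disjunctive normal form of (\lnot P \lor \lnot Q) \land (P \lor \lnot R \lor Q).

(\lnot P \lor \lnot Q) \land (P \lor \lnot R \lor Q)
≡ (\lnot P \land P) \lor (\lnot P \land \lnot R) \lor (\lnot P \land Q) \lor (\lnot Q \land P) \lor (\lnot Q \land \lnot R) \lor (\lnot Q \land Q)   [distribute \land over \lor]
≡ (\lnot P \land \lnot R) \lor (\lnot P \land Q) \lor (\lnot Q \land P) \lor (\lnot Q \land \lnot R)   [simplify]

(\lnot P \land \lnot R) \lor (\lnot P \land Q) \lor (\lnot Q \land P) \lor (\lnot Q \land \lnot R)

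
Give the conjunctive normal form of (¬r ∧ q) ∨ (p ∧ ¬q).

(¬r ∧ q) ∨ (p ∧ ¬q)
⇔ (¬r ∨ p) ∧ (¬r ∨ ¬q) ∧ (q ∨ p) ∧ (q ∨ ¬q)   (distribute ∨ over ∧)
⇔ (¬r ∨ p) ∧ (¬r ∨ ¬q) ∧ (q ∨ p)   (simplify)

(¬r ∨ p) ∧ (¬r ∨ ¬q) ∧ (q ∨ p)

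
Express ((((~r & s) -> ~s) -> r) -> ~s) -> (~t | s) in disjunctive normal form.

~t | s

((((~r & s) -> ~s) -> r) -> ~s) -> (~t | s)
= ~((((~r & s) -> ~s) -> r) -> ~s) | ~t | s   [eliminate ->]
= ~(~(((~r & s) -> ~s) -> r) | ~s) | ~t | s   [eliminate ->]
= ~(~(~((~r & s) -> ~s) | r) | ~s) | ~t | s   [eliminate ->]
= ~(~(~(~(~r & s) | ~s) | r) | ~s) | ~t | s   [eliminate ->]
= (~~(~(~(~r & s) | ~s) | r) & ~~s) | ~t | s   [De Morgan]
= ((~(~(~r & s) | ~s) | r) & ~~s) | ~t | s   [double negation]
= (((~~(~r & s) & ~~s) | r) & ~~s) | ~t | s   [De Morgan]
= (((~r & s & ~~s) | r) & ~~s) | ~t | s   [double negation]
= (((~r & s & s) | r) & ~~s) | ~t | s   [double negation]
= (((~r & s & s) | r) & s) | ~t | s   [double negation]
= (~r & s & s & s) | (r & s) | ~t | s   [distribute & over |]
= ~t | s   [simplify]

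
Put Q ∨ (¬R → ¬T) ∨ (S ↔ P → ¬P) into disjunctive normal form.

Q ∨ R ∨ ¬T ∨ ¬S ∧ P ∨ ¬P ∧ S

Q ∨ (¬R → ¬T) ∨ (S ↔ P → ¬P)
≡ Q ∨ ¬¬R ∨ ¬T ∨ (S ↔ P → ¬P)   [eliminate →]
≡ Q ∨ ¬¬R ∨ ¬T ∨ (S → (P → ¬P)) ∧ ((P → ¬P) → S)   [eliminate ↔]
≡ Q ∨ ¬¬R ∨ ¬T ∨ (¬S ∨ (P → ¬P)) ∧ ((P → ¬P) → S)   [eliminate →]
≡ Q ∨ ¬¬R ∨ ¬T ∨ (¬S ∨ ¬P ∨ ¬P) ∧ ((P → ¬P) → S)   [eliminate →]
≡ Q ∨ ¬¬R ∨ ¬T ∨ (¬S ∨ ¬P ∨ ¬P) ∧ (¬(P → ¬P) ∨ S)   [eliminate →]
≡ Q ∨ ¬¬R ∨ ¬T ∨ (¬S ∨ ¬P ∨ ¬P) ∧ (¬(¬P ∨ ¬P) ∨ S)   [eliminate →]
≡ Q ∨ R ∨ ¬T ∨ (¬S ∨ ¬P ∨ ¬P) ∧ (¬(¬P ∨ ¬P) ∨ S)   [double negation]
≡ Q ∨ R ∨ ¬T ∨ (¬S ∨ ¬P ∨ ¬P) ∧ (¬¬P ∧ ¬¬P ∨ S)   [De Morgan]
≡ Q ∨ R ∨ ¬T ∨ (¬S ∨ ¬P ∨ ¬P) ∧ (P ∧ ¬¬P ∨ S)   [double negation]
≡ Q ∨ R ∨ ¬T ∨ (¬S ∨ ¬P ∨ ¬P) ∧ (P ∧ P ∨ S)   [double negation]
≡ Q ∨ R ∨ ¬T ∨ ¬S ∧ P ∧ P ∨ ¬S ∧ S ∨ ¬P ∧ P ∧ P ∨ ¬P ∧ S ∨ ¬P ∧ P ∧ P ∨ ¬P ∧ S   [distribute ∧ over ∨]
≡ Q ∨ R ∨ ¬T ∨ ¬S ∧ P ∨ ¬P ∧ S   [simplify]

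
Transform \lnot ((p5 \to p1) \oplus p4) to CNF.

(p5 \lor p4) \land (\lnot p1 \lor p4) \land (\lnot p4 \lor \lnot p5 \lor p1)

\lnot ((p5 \to p1) \oplus p4)
= \lnot (((p5 \to p1) \lor p4) \land \lnot ((p5 \to p1) \land p4))   [expand \oplus]
= \lnot ((\lnot p5 \lor p1 \lor p4) \land \lnot ((p5 \to p1) \land p4))   [eliminate \to]
= \lnot ((\lnot p5 \lor p1 \lor p4) \land \lnot ((\lnot p5 \lor p1) \land p4))   [eliminate \to]
= \lnot (\lnot p5 \lor p1 \lor p4) \lor \lnot \lnot ((\lnot p5 \lor p1) \land p4)   [De Morgan]
= (\lnot \lnot p5 \land \lnot p1 \land \lnot p4) \lor \lnot \lnot ((\lnot p5 \lor p1) \land p4)   [De Morgan]
= (p5 \land \lnot p1 \land \lnot p4) \lor \lnot \lnot ((\lnot p5 \lor p1) \land p4)   [double negation]
= (p5 \land \lnot p1 \land \lnot p4) \lor ((\lnot p5 \lor p1) \land p4)   [double negation]
= (p5 \lor \lnot p5 \lor p1) \land (p5 \lor p4) \land (\lnot p1 \lor \lnot p5 \lor p1) \land (\lnot p1 \lor p4) \land (\lnot p4 \lor \lnot p5 \lor p1) \land (\lnot p4 \lor p4)   [distribute \lor over \land]
= (p5 \lor p4) \land (\lnot p1 \lor p4) \land (\lnot p4 \lor \lnot p5 \lor p1)   [simplify]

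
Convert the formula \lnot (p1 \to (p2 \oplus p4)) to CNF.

\lnot (p1 \to (p2 \oplus p4))
≡ \lnot (\lnot p1 \lor (p2 \oplus p4))   [eliminate \to]
≡ \lnot (\lnot p1 \lor ((p2 \lor p4) \land \lnot (p2 \land p4)))   [expand \oplus]
≡ \lnot \lnot p1 \land \lnot ((p2 \lor p4) \land \lnot (p2 \land p4))   [De Morgan]
≡ p1 \land \lnot ((p2 \lor p4) \land \lnot (p2 \land p4))   [double negation]
≡ p1 \land (\lnot (p2 \lor p4) \lor \lnot \lnot (p2 \land p4))   [De Morgan]
≡ p1 \land ((\lnot p2 \land \lnot p4) \lor \lnot \lnot (p2 \land p4))   [De Morgan]
≡ p1 \land ((\lnot p2 \land \lnot p4) \lor (p2 \land p4))   [double negation]
≡ p1 \land (\lnot p2 \lor p2) \land (\lnot p2 \lor p4) \land (\lnot p4 \lor p2) \land (\lnot p4 \lor p4)   [distribute \lor over \land]
≡ p1 \land (\lnot p2 \lor p4) \land (\lnot p4 \lor p2)   [simplify]

p1 \land (\lnot p2 \lor p4) \land (\lnot p4 \lor p2)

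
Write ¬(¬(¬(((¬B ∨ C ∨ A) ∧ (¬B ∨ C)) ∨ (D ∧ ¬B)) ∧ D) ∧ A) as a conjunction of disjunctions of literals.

¬(¬(¬(((¬B ∨ C ∨ A) ∧ (¬B ∨ C)) ∨ (D ∧ ¬B)) ∧ D) ∧ A)
= ¬¬(¬(((¬B ∨ C ∨ A) ∧ (¬B ∨ C)) ∨ (D ∧ ¬B)) ∧ D) ∨ ¬A   — De Morgan
= (¬(((¬B ∨ C ∨ A) ∧ (¬B ∨ C)) ∨ (D ∧ ¬B)) ∧ D) ∨ ¬A   — double negation
= (¬((¬B ∨ C ∨ A) ∧ (¬B ∨ C)) ∧ ¬(D ∧ ¬B) ∧ D) ∨ ¬A   — De Morgan
= ((¬(¬B ∨ C ∨ A) ∨ ¬(¬B ∨ C)) ∧ ¬(D ∧ ¬B) ∧ D) ∨ ¬A   — De Morgan
= (((¬¬B ∧ ¬C ∧ ¬A) ∨ ¬(¬B ∨ C)) ∧ ¬(D ∧ ¬B) ∧ D) ∨ ¬A   — De Morgan
= (((B ∧ ¬C ∧ ¬A) ∨ ¬(¬B ∨ C)) ∧ ¬(D ∧ ¬B) ∧ D) ∨ ¬A   — double negation
= (((B ∧ ¬C ∧ ¬A) ∨ (¬¬B ∧ ¬C)) ∧ ¬(D ∧ ¬B) ∧ D) ∨ ¬A   — De Morgan
= (((B ∧ ¬C ∧ ¬A) ∨ (B ∧ ¬C)) ∧ ¬(D ∧ ¬B) ∧ D) ∨ ¬A   — double negation
= (((B ∧ ¬C ∧ ¬A) ∨ (B ∧ ¬C)) ∧ (¬D ∨ ¬¬B) ∧ D) ∨ ¬A   — De Morgan
= (((B ∧ ¬C ∧ ¬A) ∨ (B ∧ ¬C)) ∧ (¬D ∨ B) ∧ D) ∨ ¬A   — double negation
= (B ∨ B ∨ ¬A) ∧ (B ∨ ¬C ∨ ¬A) ∧ (¬C ∨ B ∨ ¬A) ∧ (¬C ∨ ¬C ∨ ¬A) ∧ (¬A ∨ B ∨ ¬A) ∧ (¬A ∨ ¬C ∨ ¬A) ∧ (¬D ∨ B ∨ ¬A) ∧ (D ∨ ¬A)   — distribute ∨ over ∧
= (B ∨ ¬A) ∧ (¬C ∨ ¬A) ∧ (D ∨ ¬A)   — simplify

(B ∨ ¬A) ∧ (¬C ∨ ¬A) ∧ (D ∨ ¬A)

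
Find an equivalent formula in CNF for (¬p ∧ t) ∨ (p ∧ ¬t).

(¬p ∨ ¬t) ∧ (t ∨ p)

(¬p ∧ t) ∨ (p ∧ ¬t)
≡ (¬p ∨ p) ∧ (¬p ∨ ¬t) ∧ (t ∨ p) ∧ (t ∨ ¬t)   [distribute ∨ over ∧]
≡ (¬p ∨ ¬t) ∧ (t ∨ p)   [simplify]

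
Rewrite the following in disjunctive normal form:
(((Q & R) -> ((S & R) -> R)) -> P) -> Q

(((Q & R) -> ((S & R) -> R)) -> P) -> Q
≡ ~(((Q & R) -> ((S & R) -> R)) -> P) | Q   (eliminate ->)
≡ ~(~((Q & R) -> ((S & R) -> R)) | P) | Q   (eliminate ->)
≡ ~(~(~(Q & R) | ((S & R) -> R)) | P) | Q   (eliminate ->)
≡ ~(~(~(Q & R) | ~(S & R) | R) | P) | Q   (eliminate ->)
≡ (~~(~(Q & R) | ~(S & R) | R) & ~P) | Q   (De Morgan)
≡ ((~(Q & R) | ~(S & R) | R) & ~P) | Q   (double negation)
≡ ((~Q | ~R | ~(S & R) | R) & ~P) | Q   (De Morgan)
≡ ((~Q | ~R | ~S | ~R | R) & ~P) | Q   (De Morgan)
≡ (~Q & ~P) | (~R & ~P) | (~S & ~P) | (~R & ~P) | (R & ~P) | Q   (distribute & over |)
≡ (~Q & ~P) | (~R & ~P) | (~S & ~P) | (R & ~P) | Q   (simplify)

(~Q & ~P) | (~R & ~P) | (~S & ~P) | (R & ~P) | Q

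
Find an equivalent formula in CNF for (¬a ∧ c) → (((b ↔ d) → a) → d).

(¬a ∧ c) → (((b ↔ d) → a) → d)
≡ ¬(¬a ∧ c) ∨ (((b ↔ d) → a) → d)
≡ ¬(¬a ∧ c) ∨ ¬((b ↔ d) → a) ∨ d
≡ ¬(¬a ∧ c) ∨ ¬(¬(b ↔ d) ∨ a) ∨ d
≡ ¬(¬a ∧ c) ∨ ¬(¬((b → d) ∧ (d → b)) ∨ a) ∨ d
≡ ¬(¬a ∧ c) ∨ ¬(¬((¬b ∨ d) ∧ (d → b)) ∨ a) ∨ d
≡ ¬(¬a ∧ c) ∨ ¬(¬((¬b ∨ d) ∧ (¬d ∨ b)) ∨ a) ∨ d
≡ ¬¬a ∨ ¬c ∨ ¬(¬((¬b ∨ d) ∧ (¬d ∨ b)) ∨ a) ∨ d
≡ a ∨ ¬c ∨ ¬(¬((¬b ∨ d) ∧ (¬d ∨ b)) ∨ a) ∨ d
≡ a ∨ ¬c ∨ (¬¬((¬b ∨ d) ∧ (¬d ∨ b)) ∧ ¬a) ∨ d
≡ a ∨ ¬c ∨ ((¬b ∨ d) ∧ (¬d ∨ b) ∧ ¬a) ∨ d
≡ (a ∨ ¬c ∨ ¬b ∨ d ∨ d) ∧ (a ∨ ¬c ∨ ¬d ∨ b ∨ d) ∧ (a ∨ ¬c ∨ ¬a ∨ d)
≡ a ∨ ¬c ∨ ¬b ∨ d

a ∨ ¬c ∨ ¬b ∨ d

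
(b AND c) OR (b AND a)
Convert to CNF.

b AND (c OR a)

(b AND c) OR (b AND a)
≡ (b OR b) AND (b OR a) AND (c OR b) AND (c OR a)   — distribute OR over AND
≡ b AND (c OR a)   — simplify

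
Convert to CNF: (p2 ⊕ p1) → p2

(p2 ⊕ p1) → p2
≡ ¬(p2 ⊕ p1) ∨ p2   — eliminate →
≡ ¬((p2 ∨ p1) ∧ ¬(p2 ∧ p1)) ∨ p2   — expand ⊕
≡ ¬(p2 ∨ p1) ∨ ¬¬(p2 ∧ p1) ∨ p2   — De Morgan
≡ (¬p2 ∧ ¬p1) ∨ ¬¬(p2 ∧ p1) ∨ p2   — De Morgan
≡ (¬p2 ∧ ¬p1) ∨ (p2 ∧ p1) ∨ p2   — double negation
≡ (¬p2 ∨ p2 ∨ p2) ∧ (¬p2 ∨ p1 ∨ p2) ∧ (¬p1 ∨ p2 ∨ p2) ∧ (¬p1 ∨ p1 ∨ p2)   — distribute ∨ over ∧
≡ ¬p1 ∨ p2   — simplify

¬p1 ∨ p2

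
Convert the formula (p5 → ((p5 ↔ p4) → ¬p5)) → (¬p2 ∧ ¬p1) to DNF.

(p5 ∧ p4) ∨ (¬p2 ∧ ¬p1)

(p5 → ((p5 ↔ p4) → ¬p5)) → (¬p2 ∧ ¬p1)
≡ ¬(p5 → ((p5 ↔ p4) → ¬p5)) ∨ (¬p2 ∧ ¬p1)   (eliminate →)
≡ ¬(¬p5 ∨ ((p5 ↔ p4) → ¬p5)) ∨ (¬p2 ∧ ¬p1)   (eliminate →)
≡ ¬(¬p5 ∨ ¬(p5 ↔ p4) ∨ ¬p5) ∨ (¬p2 ∧ ¬p1)   (eliminate →)
≡ ¬(¬p5 ∨ ¬((p5 → p4) ∧ (p4 → p5)) ∨ ¬p5) ∨ (¬p2 ∧ ¬p1)   (eliminate ↔)
≡ ¬(¬p5 ∨ ¬((¬p5 ∨ p4) ∧ (p4 → p5)) ∨ ¬p5) ∨ (¬p2 ∧ ¬p1)   (eliminate →)
≡ ¬(¬p5 ∨ ¬((¬p5 ∨ p4) ∧ (¬p4 ∨ p5)) ∨ ¬p5) ∨ (¬p2 ∧ ¬p1)   (eliminate →)
≡ (¬¬p5 ∧ ¬¬((¬p5 ∨ p4) ∧ (¬p4 ∨ p5)) ∧ ¬¬p5) ∨ (¬p2 ∧ ¬p1)   (De Morgan)
≡ (p5 ∧ ¬¬((¬p5 ∨ p4) ∧ (¬p4 ∨ p5)) ∧ ¬¬p5) ∨ (¬p2 ∧ ¬p1)   (double negation)
≡ (p5 ∧ (¬p5 ∨ p4) ∧ (¬p4 ∨ p5) ∧ ¬¬p5) ∨ (¬p2 ∧ ¬p1)   (double negation)
≡ (p5 ∧ (¬p5 ∨ p4) ∧ (¬p4 ∨ p5) ∧ p5) ∨ (¬p2 ∧ ¬p1)   (double negation)
≡ (p5 ∧ ¬p5 ∧ ¬p4 ∧ p5) ∨ (p5 ∧ ¬p5 ∧ p5 ∧ p5) ∨ (p5 ∧ p4 ∧ ¬p4 ∧ p5) ∨ (p5 ∧ p4 ∧ p5 ∧ p5) ∨ (¬p2 ∧ ¬p1)   (distribute ∧ over ∨)
≡ (p5 ∧ p4) ∨ (¬p2 ∧ ¬p1)   (simplify)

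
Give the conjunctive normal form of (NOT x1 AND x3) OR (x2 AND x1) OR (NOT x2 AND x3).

(x3 OR x2) AND (x3 OR x1)

(NOT x1 AND x3) OR (x2 AND x1) OR (NOT x2 AND x3)
= (NOT x1 OR x2 OR NOT x2) AND (NOT x1 OR x2 OR x3) AND (NOT x1 OR x1 OR NOT x2) AND (NOT x1 OR x1 OR x3) AND (x3 OR x2 OR NOT x2) AND (x3 OR x2 OR x3) AND (x3 OR x1 OR NOT x2) AND (x3 OR x1 OR x3)   — distribute OR over AND
= (x3 OR x2) AND (x3 OR x1)   — simplify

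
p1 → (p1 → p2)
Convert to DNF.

¬p1 ∨ p2

p1 → (p1 → p2)
⇔ ¬p1 ∨ (p1 → p2)   [eliminate →]
⇔ ¬p1 ∨ ¬p1 ∨ p2   [eliminate →]
⇔ ¬p1 ∨ p2   [simplify]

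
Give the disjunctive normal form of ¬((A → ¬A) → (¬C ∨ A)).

¬((A → ¬A) → (¬C ∨ A))
⇔ ¬(¬(A → ¬A) ∨ ¬C ∨ A)   (eliminate →)
⇔ ¬(¬(¬A ∨ ¬A) ∨ ¬C ∨ A)   (eliminate →)
⇔ ¬¬(¬A ∨ ¬A) ∧ ¬¬C ∧ ¬A   (De Morgan)
⇔ (¬A ∨ ¬A) ∧ ¬¬C ∧ ¬A   (double negation)
⇔ (¬A ∨ ¬A) ∧ C ∧ ¬A   (double negation)
⇔ (¬A ∧ C ∧ ¬A) ∨ (¬A ∧ C ∧ ¬A)   (distribute ∧ over ∨)
⇔ ¬A ∧ C   (simplify)

¬A ∧ C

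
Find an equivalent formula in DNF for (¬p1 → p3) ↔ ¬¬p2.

(¬p1 ∧ ¬p3 ∧ ¬p2) ∨ (p2 ∧ p1) ∨ (p2 ∧ p3)

(¬p1 → p3) ↔ ¬¬p2
⇔ ((¬p1 → p3) → ¬¬p2) ∧ (¬¬p2 → (¬p1 → p3))
⇔ (¬(¬p1 → p3) ∨ ¬¬p2) ∧ (¬¬p2 → (¬p1 → p3))
⇔ (¬(¬¬p1 ∨ p3) ∨ ¬¬p2) ∧ (¬¬p2 → (¬p1 → p3))
⇔ (¬(¬¬p1 ∨ p3) ∨ ¬¬p2) ∧ (¬¬¬p2 ∨ (¬p1 → p3))
⇔ (¬(¬¬p1 ∨ p3) ∨ ¬¬p2) ∧ (¬¬¬p2 ∨ ¬¬p1 ∨ p3)
⇔ ((¬¬¬p1 ∧ ¬p3) ∨ ¬¬p2) ∧ (¬¬¬p2 ∨ ¬¬p1 ∨ p3)
⇔ ((¬p1 ∧ ¬p3) ∨ ¬¬p2) ∧ (¬¬¬p2 ∨ ¬¬p1 ∨ p3)
⇔ ((¬p1 ∧ ¬p3) ∨ p2) ∧ (¬¬¬p2 ∨ ¬¬p1 ∨ p3)
⇔ ((¬p1 ∧ ¬p3) ∨ p2) ∧ (¬p2 ∨ ¬¬p1 ∨ p3)
⇔ ((¬p1 ∧ ¬p3) ∨ p2) ∧ (¬p2 ∨ p1 ∨ p3)
⇔ (¬p1 ∧ ¬p3 ∧ ¬p2) ∨ (¬p1 ∧ ¬p3 ∧ p1) ∨ (¬p1 ∧ ¬p3 ∧ p3) ∨ (p2 ∧ ¬p2) ∨ (p2 ∧ p1) ∨ (p2 ∧ p3)
⇔ (¬p1 ∧ ¬p3 ∧ ¬p2) ∨ (p2 ∧ p1) ∨ (p2 ∧ p3)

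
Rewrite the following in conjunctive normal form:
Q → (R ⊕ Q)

Q → (R ⊕ Q)
≡ ¬Q ∨ (R ⊕ Q)   (eliminate →)
≡ ¬Q ∨ ((R ∨ Q) ∧ ¬(R ∧ Q))   (expand ⊕)
≡ ¬Q ∨ ((R ∨ Q) ∧ (¬R ∨ ¬Q))   (De Morgan)
≡ (¬Q ∨ R ∨ Q) ∧ (¬Q ∨ ¬R ∨ ¬Q)   (distribute ∨ over ∧)
≡ ¬Q ∨ ¬R   (simplify)

¬Q ∨ ¬R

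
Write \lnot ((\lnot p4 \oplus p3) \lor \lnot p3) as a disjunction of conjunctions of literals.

p3 \land \lnot p4

\lnot ((\lnot p4 \oplus p3) \lor \lnot p3)
⇔ \lnot ((\lnot p4 \land \lnot p3) \lor (\lnot \lnot p4 \land p3) \lor \lnot p3)   [expand \oplus]
⇔ \lnot (\lnot p4 \land \lnot p3) \land \lnot (\lnot \lnot p4 \land p3) \land \lnot \lnot p3   [De Morgan]
⇔ (\lnot \lnot p4 \lor \lnot \lnot p3) \land \lnot (\lnot \lnot p4 \land p3) \land \lnot \lnot p3   [De Morgan]
⇔ (p4 \lor \lnot \lnot p3) \land \lnot (\lnot \lnot p4 \land p3) \land \lnot \lnot p3   [double negation]
⇔ (p4 \lor p3) \land \lnot (\lnot \lnot p4 \land p3) \land \lnot \lnot p3   [double negation]
⇔ (p4 \lor p3) \land (\lnot \lnot \lnot p4 \lor \lnot p3) \land \lnot \lnot p3   [De Morgan]
⇔ (p4 \lor p3) \land (\lnot p4 \lor \lnot p3) \land \lnot \lnot p3   [double negation]
⇔ (p4 \lor p3) \land (\lnot p4 \lor \lnot p3) \land p3   [double negation]
⇔ (p4 \land \lnot p4 \land p3) \lor (p4 \land \lnot p3 \land p3) \lor (p3 \land \lnot p4 \land p3) \lor (p3 \land \lnot p3 \land p3)   [distribute \land over \lor]
⇔ p3 \land \lnot p4   [simplify]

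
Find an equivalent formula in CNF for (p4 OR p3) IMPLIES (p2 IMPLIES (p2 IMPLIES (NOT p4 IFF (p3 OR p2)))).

(p4 OR p3) IMPLIES (p2 IMPLIES (p2 IMPLIES (NOT p4 IFF (p3 OR p2))))
= NOT (p4 OR p3) OR (p2 IMPLIES (p2 IMPLIES (NOT p4 IFF (p3 OR p2))))   [eliminate IMPLIES]
= NOT (p4 OR p3) OR NOT p2 OR (p2 IMPLIES (NOT p4 IFF (p3 OR p2)))   [eliminate IMPLIES]
= NOT (p4 OR p3) OR NOT p2 OR NOT p2 OR (NOT p4 IFF (p3 OR p2))   [eliminate IMPLIES]
= NOT (p4 OR p3) OR NOT p2 OR NOT p2 OR ((NOT p4 IMPLIES (p3 OR p2)) AND ((p3 OR p2) IMPLIES NOT p4))   [eliminate IFF]
= NOT (p4 OR p3) OR NOT p2 OR NOT p2 OR ((NOT NOT p4 OR p3 OR p2) AND ((p3 OR p2) IMPLIES NOT p4))   [eliminate IMPLIES]
= NOT (p4 OR p3) OR NOT p2 OR NOT p2 OR ((NOT NOT p4 OR p3 OR p2) AND (NOT (p3 OR p2) OR NOT p4))   [eliminate IMPLIES]
= (NOT p4 AND NOT p3) OR NOT p2 OR NOT p2 OR ((NOT NOT p4 OR p3 OR p2) AND (NOT (p3 OR p2) OR NOT p4))   [De Morgan]
= (NOT p4 AND NOT p3) OR NOT p2 OR NOT p2 OR ((p4 OR p3 OR p2) AND (NOT (p3 OR p2) OR NOT p4))   [double negation]
= (NOT p4 AND NOT p3) OR NOT p2 OR NOT p2 OR ((p4 OR p3 OR p2) AND ((NOT p3 AND NOT p2) OR NOT p4))   [De Morgan]
= (NOT p4 OR NOT p2 OR NOT p2 OR p4 OR p3 OR p2) AND (NOT p4 OR NOT p2 OR NOT p2 OR NOT p3 OR NOT p4) AND (NOT p4 OR NOT p2 OR NOT p2 OR NOT p2 OR NOT p4) AND (NOT p3 OR NOT p2 OR NOT p2 OR p4 OR p3 OR p2) AND (NOT p3 OR NOT p2 OR NOT p2 OR NOT p3 OR NOT p4) AND (NOT p3 OR NOT p2 OR NOT p2 OR NOT p2 OR NOT p4)   [distribute OR over AND]
= NOT p4 OR NOT p2   [simplify]

NOT p4 OR NOT p2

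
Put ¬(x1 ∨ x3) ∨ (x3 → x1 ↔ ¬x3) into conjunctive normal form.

¬(x1 ∨ x3) ∨ (x3 → x1 ↔ ¬x3)
≡ ¬(x1 ∨ x3) ∨ ((x3 → x1) → ¬x3) ∧ (¬x3 → (x3 → x1))   — eliminate ↔
≡ ¬(x1 ∨ x3) ∨ (¬(x3 → x1) ∨ ¬x3) ∧ (¬x3 → (x3 → x1))   — eliminate →
≡ ¬(x1 ∨ x3) ∨ (¬(¬x3 ∨ x1) ∨ ¬x3) ∧ (¬x3 → (x3 → x1))   — eliminate →
≡ ¬(x1 ∨ x3) ∨ (¬(¬x3 ∨ x1) ∨ ¬x3) ∧ (¬¬x3 ∨ (x3 → x1))   — eliminate →
≡ ¬(x1 ∨ x3) ∨ (¬(¬x3 ∨ x1) ∨ ¬x3) ∧ (¬¬x3 ∨ ¬x3 ∨ x1)   — eliminate →
≡ ¬x1 ∧ ¬x3 ∨ (¬(¬x3 ∨ x1) ∨ ¬x3) ∧ (¬¬x3 ∨ ¬x3 ∨ x1)   — De Morgan
≡ ¬x1 ∧ ¬x3 ∨ (¬¬x3 ∧ ¬x1 ∨ ¬x3) ∧ (¬¬x3 ∨ ¬x3 ∨ x1)   — De Morgan
≡ ¬x1 ∧ ¬x3 ∨ (x3 ∧ ¬x1 ∨ ¬x3) ∧ (¬¬x3 ∨ ¬x3 ∨ x1)   — double negation
≡ ¬x1 ∧ ¬x3 ∨ (x3 ∧ ¬x1 ∨ ¬x3) ∧ (x3 ∨ ¬x3 ∨ x1)   — double negation
≡ (¬x1 ∨ x3 ∨ ¬x3) ∧ (¬x1 ∨ ¬x1 ∨ ¬x3) ∧ (¬x1 ∨ x3 ∨ ¬x3 ∨ x1) ∧ (¬x3 ∨ x3 ∨ ¬x3) ∧ (¬x3 ∨ ¬x1 ∨ ¬x3) ∧ (¬x3 ∨ x3 ∨ ¬x3 ∨ x1)   — distribute ∨ over ∧
≡ ¬x1 ∨ ¬x3   — simplify

¬x1 ∨ ¬x3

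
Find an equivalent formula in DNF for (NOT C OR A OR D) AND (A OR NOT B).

(NOT C OR A OR D) AND (A OR NOT B)
≡ (NOT C AND A) OR (NOT C AND NOT B) OR (A AND A) OR (A AND NOT B) OR (D AND A) OR (D AND NOT B)   [distribute AND over OR]
≡ (NOT C AND NOT B) OR A OR (D AND NOT B)   [simplify]

(NOT C AND NOT B) OR A OR (D AND NOT B)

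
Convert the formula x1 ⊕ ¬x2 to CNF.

x1 ⊕ ¬x2
≡ (x1 ∨ ¬x2) ∧ ¬(x1 ∧ ¬x2)   [expand ⊕]
≡ (x1 ∨ ¬x2) ∧ (¬x1 ∨ ¬¬x2)   [De Morgan]
≡ (x1 ∨ ¬x2) ∧ (¬x1 ∨ x2)   [double negation]

(x1 ∨ ¬x2) ∧ (¬x1 ∨ x2)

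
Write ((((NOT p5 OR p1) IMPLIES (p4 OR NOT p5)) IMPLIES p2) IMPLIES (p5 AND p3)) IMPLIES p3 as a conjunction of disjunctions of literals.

(NOT p5 OR p1 OR p2 OR p3) AND (NOT p4 OR p2 OR p3) AND (p5 OR p2 OR p3)

((((NOT p5 OR p1) IMPLIES (p4 OR NOT p5)) IMPLIES p2) IMPLIES (p5 AND p3)) IMPLIES p3
⇔ NOT ((((NOT p5 OR p1) IMPLIES (p4 OR NOT p5)) IMPLIES p2) IMPLIES (p5 AND p3)) OR p3
⇔ NOT (NOT (((NOT p5 OR p1) IMPLIES (p4 OR NOT p5)) IMPLIES p2) OR (p5 AND p3)) OR p3
⇔ NOT (NOT (NOT ((NOT p5 OR p1) IMPLIES (p4 OR NOT p5)) OR p2) OR (p5 AND p3)) OR p3
⇔ NOT (NOT (NOT (NOT (NOT p5 OR p1) OR p4 OR NOT p5) OR p2) OR (p5 AND p3)) OR p3
⇔ (NOT NOT (NOT (NOT (NOT p5 OR p1) OR p4 OR NOT p5) OR p2) AND NOT (p5 AND p3)) OR p3
⇔ ((NOT (NOT (NOT p5 OR p1) OR p4 OR NOT p5) OR p2) AND NOT (p5 AND p3)) OR p3
⇔ (((NOT NOT (NOT p5 OR p1) AND NOT p4 AND NOT NOT p5) OR p2) AND NOT (p5 AND p3)) OR p3
⇔ ((((NOT p5 OR p1) AND NOT p4 AND NOT NOT p5) OR p2) AND NOT (p5 AND p3)) OR p3
⇔ ((((NOT p5 OR p1) AND NOT p4 AND p5) OR p2) AND NOT (p5 AND p3)) OR p3
⇔ ((((NOT p5 OR p1) AND NOT p4 AND p5) OR p2) AND (NOT p5 OR NOT p3)) OR p3
⇔ (NOT p5 OR p1 OR p2 OR p3) AND (NOT p4 OR p2 OR p3) AND (p5 OR p2 OR p3) AND (NOT p5 OR NOT p3 OR p3)
⇔ (NOT p5 OR p1 OR p2 OR p3) AND (NOT p4 OR p2 OR p3) AND (p5 OR p2 OR p3)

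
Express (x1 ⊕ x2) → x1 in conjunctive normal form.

¬x2 ∨ x1

(x1 ⊕ x2) → x1
⇔ ¬(x1 ⊕ x2) ∨ x1   (eliminate →)
⇔ ¬((x1 ∨ x2) ∧ ¬(x1 ∧ x2)) ∨ x1   (expand ⊕)
⇔ ¬(x1 ∨ x2) ∨ ¬¬(x1 ∧ x2) ∨ x1   (De Morgan)
⇔ (¬x1 ∧ ¬x2) ∨ ¬¬(x1 ∧ x2) ∨ x1   (De Morgan)
⇔ (¬x1 ∧ ¬x2) ∨ (x1 ∧ x2) ∨ x1   (double negation)
⇔ (¬x1 ∨ x1 ∨ x1) ∧ (¬x1 ∨ x2 ∨ x1) ∧ (¬x2 ∨ x1 ∨ x1) ∧ (¬x2 ∨ x2 ∨ x1)   (distribute ∨ over ∧)
⇔ ¬x2 ∨ x1   (simplify)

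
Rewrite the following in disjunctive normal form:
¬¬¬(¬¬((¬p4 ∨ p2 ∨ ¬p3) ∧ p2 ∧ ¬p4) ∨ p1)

(¬p2 ∧ ¬p1) ∨ (p4 ∧ ¬p1)

¬¬¬(¬¬((¬p4 ∨ p2 ∨ ¬p3) ∧ p2 ∧ ¬p4) ∨ p1)
≡ ¬(¬¬((¬p4 ∨ p2 ∨ ¬p3) ∧ p2 ∧ ¬p4) ∨ p1)   [double negation]
≡ ¬¬¬((¬p4 ∨ p2 ∨ ¬p3) ∧ p2 ∧ ¬p4) ∧ ¬p1   [De Morgan]
≡ ¬((¬p4 ∨ p2 ∨ ¬p3) ∧ p2 ∧ ¬p4) ∧ ¬p1   [double negation]
≡ (¬(¬p4 ∨ p2 ∨ ¬p3) ∨ ¬p2 ∨ ¬¬p4) ∧ ¬p1   [De Morgan]
≡ ((¬¬p4 ∧ ¬p2 ∧ ¬¬p3) ∨ ¬p2 ∨ ¬¬p4) ∧ ¬p1   [De Morgan]
≡ ((p4 ∧ ¬p2 ∧ ¬¬p3) ∨ ¬p2 ∨ ¬¬p4) ∧ ¬p1   [double negation]
≡ ((p4 ∧ ¬p2 ∧ p3) ∨ ¬p2 ∨ ¬¬p4) ∧ ¬p1   [double negation]
≡ ((p4 ∧ ¬p2 ∧ p3) ∨ ¬p2 ∨ p4) ∧ ¬p1   [double negation]
≡ (p4 ∧ ¬p2 ∧ p3 ∧ ¬p1) ∨ (¬p2 ∧ ¬p1) ∨ (p4 ∧ ¬p1)   [distribute ∧ over ∨]
≡ (¬p2 ∧ ¬p1) ∨ (p4 ∧ ¬p1)   [simplify]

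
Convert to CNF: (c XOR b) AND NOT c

(c XOR b) AND NOT c
= (c OR b) AND NOT (c AND b) AND NOT c   — expand XOR
= (c OR b) AND (NOT c OR NOT b) AND NOT c   — De Morgan
= (c OR b) AND NOT c   — simplify

(c OR b) AND NOT c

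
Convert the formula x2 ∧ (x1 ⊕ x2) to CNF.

x2 ∧ (x1 ⊕ x2)
≡ x2 ∧ (x1 ∨ x2) ∧ ¬(x1 ∧ x2)   (expand ⊕)
≡ x2 ∧ (x1 ∨ x2) ∧ (¬x1 ∨ ¬x2)   (De Morgan)
≡ x2 ∧ (¬x1 ∨ ¬x2)   (simplify)

x2 ∧ (¬x1 ∨ ¬x2)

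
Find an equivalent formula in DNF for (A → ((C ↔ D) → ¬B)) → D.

(A → ((C ↔ D) → ¬B)) → D
≡ ¬(A → ((C ↔ D) → ¬B)) ∨ D   [eliminate →]
≡ ¬(¬A ∨ ((C ↔ D) → ¬B)) ∨ D   [eliminate →]
≡ ¬(¬A ∨ ¬(C ↔ D) ∨ ¬B) ∨ D   [eliminate →]
≡ ¬(¬A ∨ ¬((C → D) ∧ (D → C)) ∨ ¬B) ∨ D   [eliminate ↔]
≡ ¬(¬A ∨ ¬((¬C ∨ D) ∧ (D → C)) ∨ ¬B) ∨ D   [eliminate →]
≡ ¬(¬A ∨ ¬((¬C ∨ D) ∧ (¬D ∨ C)) ∨ ¬B) ∨ D   [eliminate →]
≡ ¬¬A ∧ ¬¬((¬C ∨ D) ∧ (¬D ∨ C)) ∧ ¬¬B ∨ D   [De Morgan]
≡ A ∧ ¬¬((¬C ∨ D) ∧ (¬D ∨ C)) ∧ ¬¬B ∨ D   [double negation]
≡ A ∧ (¬C ∨ D) ∧ (¬D ∨ C) ∧ ¬¬B ∨ D   [double negation]
≡ A ∧ (¬C ∨ D) ∧ (¬D ∨ C) ∧ B ∨ D   [double negation]
≡ A ∧ ¬C ∧ ¬D ∧ B ∨ A ∧ ¬C ∧ C ∧ B ∨ A ∧ D ∧ ¬D ∧ B ∨ A ∧ D ∧ C ∧ B ∨ D   [distribute ∧ over ∨]
≡ A ∧ ¬C ∧ ¬D ∧ B ∨ D   [simplify]

A ∧ ¬C ∧ ¬D ∧ B ∨ D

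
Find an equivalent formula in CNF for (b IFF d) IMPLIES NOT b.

NOT d OR NOT b

(b IFF d) IMPLIES NOT b
⇔ NOT (b IFF d) OR NOT b   [eliminate IMPLIES]
⇔ NOT ((b IMPLIES d) AND (d IMPLIES b)) OR NOT b   [eliminate IFF]
⇔ NOT ((NOT b OR d) AND (d IMPLIES b)) OR NOT b   [eliminate IMPLIES]
⇔ NOT ((NOT b OR d) AND (NOT d OR b)) OR NOT b   [eliminate IMPLIES]
⇔ NOT (NOT b OR d) OR NOT (NOT d OR b) OR NOT b   [De Morgan]
⇔ (NOT NOT b AND NOT d) OR NOT (NOT d OR b) OR NOT b   [De Morgan]
⇔ (b AND NOT d) OR NOT (NOT d OR b) OR NOT b   [double negation]
⇔ (b AND NOT d) OR (NOT NOT d AND NOT b) OR NOT b   [De Morgan]
⇔ (b AND NOT d) OR (d AND NOT b) OR NOT b   [double negation]
⇔ (b OR d OR NOT b) AND (b OR NOT b OR NOT b) AND (NOT d OR d OR NOT b) AND (NOT d OR NOT b OR NOT b)   [distribute OR over AND]
⇔ NOT d OR NOT b   [simplify]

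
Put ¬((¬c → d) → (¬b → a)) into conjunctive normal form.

¬((¬c → d) → (¬b → a))
≡ ¬(¬(¬c → d) ∨ (¬b → a))
≡ ¬(¬(¬¬c ∨ d) ∨ (¬b → a))
≡ ¬(¬(¬¬c ∨ d) ∨ ¬¬b ∨ a)
≡ ¬¬(¬¬c ∨ d) ∧ ¬¬¬b ∧ ¬a
≡ (¬¬c ∨ d) ∧ ¬¬¬b ∧ ¬a
≡ (c ∨ d) ∧ ¬¬¬b ∧ ¬a
≡ (c ∨ d) ∧ ¬b ∧ ¬a

(c ∨ d) ∧ ¬b ∧ ¬a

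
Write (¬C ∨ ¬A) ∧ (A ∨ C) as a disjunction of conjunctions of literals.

(¬C ∨ ¬A) ∧ (A ∨ C)
= (¬C ∧ A) ∨ (¬C ∧ C) ∨ (¬A ∧ A) ∨ (¬A ∧ C)   — distribute ∧ over ∨
= (¬C ∧ A) ∨ (¬A ∧ C)   — simplify

(¬C ∧ A) ∨ (¬A ∧ C)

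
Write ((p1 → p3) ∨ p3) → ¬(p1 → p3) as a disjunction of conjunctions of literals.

p1 ∧ ¬p3

((p1 → p3) ∨ p3) → ¬(p1 → p3)
≡ ¬((p1 → p3) ∨ p3) ∨ ¬(p1 → p3)   [eliminate →]
≡ ¬(¬p1 ∨ p3 ∨ p3) ∨ ¬(p1 → p3)   [eliminate →]
≡ ¬(¬p1 ∨ p3 ∨ p3) ∨ ¬(¬p1 ∨ p3)   [eliminate →]
≡ (¬¬p1 ∧ ¬p3 ∧ ¬p3) ∨ ¬(¬p1 ∨ p3)   [De Morgan]
≡ (p1 ∧ ¬p3 ∧ ¬p3) ∨ ¬(¬p1 ∨ p3)   [double negation]
≡ (p1 ∧ ¬p3 ∧ ¬p3) ∨ (¬¬p1 ∧ ¬p3)   [De Morgan]
≡ (p1 ∧ ¬p3 ∧ ¬p3) ∨ (p1 ∧ ¬p3)   [double negation]
≡ p1 ∧ ¬p3   [simplify]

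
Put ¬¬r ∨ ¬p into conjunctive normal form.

r ∨ ¬p

¬¬r ∨ ¬p
≡ r ∨ ¬p   [double negation]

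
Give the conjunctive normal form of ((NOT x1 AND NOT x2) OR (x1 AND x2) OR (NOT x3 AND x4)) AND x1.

(NOT x1 OR x2 OR NOT x3) AND (NOT x1 OR x2 OR x4) AND x1

((NOT x1 AND NOT x2) OR (x1 AND x2) OR (NOT x3 AND x4)) AND x1
≡ (NOT x1 OR x1 OR NOT x3) AND (NOT x1 OR x1 OR x4) AND (NOT x1 OR x2 OR NOT x3) AND (NOT x1 OR x2 OR x4) AND (NOT x2 OR x1 OR NOT x3) AND (NOT x2 OR x1 OR x4) AND (NOT x2 OR x2 OR NOT x3) AND (NOT x2 OR x2 OR x4) AND x1   [distribute OR over AND]
≡ (NOT x1 OR x2 OR NOT x3) AND (NOT x1 OR x2 OR x4) AND x1   [simplify]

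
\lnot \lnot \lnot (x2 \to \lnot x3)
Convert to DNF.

x2 \land x3

\lnot \lnot \lnot (x2 \to \lnot x3)
≡ \lnot \lnot \lnot (\lnot x2 \lor \lnot x3)   — eliminate \to
≡ \lnot (\lnot x2 \lor \lnot x3)   — double negation
≡ \lnot \lnot x2 \land \lnot \lnot x3   — De Morgan
≡ x2 \land \lnot \lnot x3   — double negation
≡ x2 \land x3   — double negation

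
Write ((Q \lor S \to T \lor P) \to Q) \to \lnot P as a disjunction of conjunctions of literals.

((Q \lor S \to T \lor P) \to Q) \to \lnot P
≡ \lnot ((Q \lor S \to T \lor P) \to Q) \lor \lnot P   — eliminate \to
≡ \lnot (\lnot (Q \lor S \to T \lor P) \lor Q) \lor \lnot P   — eliminate \to
≡ \lnot (\lnot (\lnot (Q \lor S) \lor T \lor P) \lor Q) \lor \lnot P   — eliminate \to
≡ \lnot \lnot (\lnot (Q \lor S) \lor T \lor P) \land \lnot Q \lor \lnot P   — De Morgan
≡ (\lnot (Q \lor S) \lor T \lor P) \land \lnot Q \lor \lnot P   — double negation
≡ (\lnot Q \land \lnot S \lor T \lor P) \land \lnot Q \lor \lnot P   — De Morgan
≡ \lnot Q \land \lnot S \land \lnot Q \lor T \land \lnot Q \lor P \land \lnot Q \lor \lnot P   — distribute \land over \lor
≡ \lnot Q \land \lnot S \lor T \land \lnot Q \lor P \land \lnot Q \lor \lnot P   — simplify

\lnot Q \land \lnot S \lor T \land \lnot Q \lor P \land \lnot Q \lor \lnot P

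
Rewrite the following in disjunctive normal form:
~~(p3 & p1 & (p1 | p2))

p3 & p1

~~(p3 & p1 & (p1 | p2))
≡ p3 & p1 & (p1 | p2)   — double negation
≡ (p3 & p1 & p1) | (p3 & p1 & p2)   — distribute & over |
≡ p3 & p1   — simplify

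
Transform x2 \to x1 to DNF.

x2 \to x1
⇔ \lnot x2 \lor x1   [eliminate \to]

\lnot x2 \lor x1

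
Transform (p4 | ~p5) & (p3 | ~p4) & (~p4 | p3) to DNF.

(p4 & p3) | (~p5 & p3) | (~p5 & ~p4)

(p4 | ~p5) & (p3 | ~p4) & (~p4 | p3)
≡ (p4 & p3 & ~p4) | (p4 & p3 & p3) | (p4 & ~p4 & ~p4) | (p4 & ~p4 & p3) | (~p5 & p3 & ~p4) | (~p5 & p3 & p3) | (~p5 & ~p4 & ~p4) | (~p5 & ~p4 & p3)   [distribute & over |]
≡ (p4 & p3) | (~p5 & p3) | (~p5 & ~p4)   [simplify]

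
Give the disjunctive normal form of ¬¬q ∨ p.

q ∨ p

¬¬q ∨ p
⇔ q ∨ p   [double negation]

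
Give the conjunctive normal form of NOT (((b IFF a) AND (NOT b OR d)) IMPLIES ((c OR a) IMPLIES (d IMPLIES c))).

(NOT b OR a) AND (NOT a OR b) AND (c OR a) AND d AND NOT c

NOT (((b IFF a) AND (NOT b OR d)) IMPLIES ((c OR a) IMPLIES (d IMPLIES c)))
= NOT (NOT ((b IFF a) AND (NOT b OR d)) OR ((c OR a) IMPLIES (d IMPLIES c)))   (eliminate IMPLIES)
= NOT (NOT ((b IMPLIES a) AND (a IMPLIES b) AND (NOT b OR d)) OR ((c OR a) IMPLIES (d IMPLIES c)))   (eliminate IFF)
= NOT (NOT ((NOT b OR a) AND (a IMPLIES b) AND (NOT b OR d)) OR ((c OR a) IMPLIES (d IMPLIES c)))   (eliminate IMPLIES)
= NOT (NOT ((NOT b OR a) AND (NOT a OR b) AND (NOT b OR d)) OR ((c OR a) IMPLIES (d IMPLIES c)))   (eliminate IMPLIES)
= NOT (NOT ((NOT b OR a) AND (NOT a OR b) AND (NOT b OR d)) OR NOT (c OR a) OR (d IMPLIES c))   (eliminate IMPLIES)
= NOT (NOT ((NOT b OR a) AND (NOT a OR b) AND (NOT b OR d)) OR NOT (c OR a) OR NOT d OR c)   (eliminate IMPLIES)
= NOT NOT ((NOT b OR a) AND (NOT a OR b) AND (NOT b OR d)) AND NOT NOT (c OR a) AND NOT NOT d AND NOT c   (De Morgan)
= (NOT b OR a) AND (NOT a OR b) AND (NOT b OR d) AND NOT NOT (c OR a) AND NOT NOT d AND NOT c   (double negation)
= (NOT b OR a) AND (NOT a OR b) AND (NOT b OR d) AND (c OR a) AND NOT NOT d AND NOT c   (double negation)
= (NOT b OR a) AND (NOT a OR b) AND (NOT b OR d) AND (c OR a) AND d AND NOT c   (double negation)
= (NOT b OR a) AND (NOT a OR b) AND (c OR a) AND d AND NOT c   (simplify)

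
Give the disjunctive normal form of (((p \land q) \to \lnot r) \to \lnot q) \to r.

(\lnot p \land q) \lor (\lnot r \land q) \lor r

(((p \land q) \to \lnot r) \to \lnot q) \to r
⇔ \lnot (((p \land q) \to \lnot r) \to \lnot q) \lor r   [eliminate \to]
⇔ \lnot (\lnot ((p \land q) \to \lnot r) \lor \lnot q) \lor r   [eliminate \to]
⇔ \lnot (\lnot (\lnot (p \land q) \lor \lnot r) \lor \lnot q) \lor r   [eliminate \to]
⇔ (\lnot \lnot (\lnot (p \land q) \lor \lnot r) \land \lnot \lnot q) \lor r   [De Morgan]
⇔ ((\lnot (p \land q) \lor \lnot r) \land \lnot \lnot q) \lor r   [double negation]
⇔ ((\lnot p \lor \lnot q \lor \lnot r) \land \lnot \lnot q) \lor r   [De Morgan]
⇔ ((\lnot p \lor \lnot q \lor \lnot r) \land q) \lor r   [double negation]
⇔ (\lnot p \land q) \lor (\lnot q \land q) \lor (\lnot r \land q) \lor r   [distribute \land over \lor]
⇔ (\lnot p \land q) \lor (\lnot r \land q) \lor r   [simplify]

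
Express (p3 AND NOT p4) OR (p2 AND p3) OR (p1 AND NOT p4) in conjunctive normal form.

(p3 AND NOT p4) OR (p2 AND p3) OR (p1 AND NOT p4)
≡ (p3 OR p2 OR p1) AND (p3 OR p2 OR NOT p4) AND (p3 OR p3 OR p1) AND (p3 OR p3 OR NOT p4) AND (NOT p4 OR p2 OR p1) AND (NOT p4 OR p2 OR NOT p4) AND (NOT p4 OR p3 OR p1) AND (NOT p4 OR p3 OR NOT p4)   [distribute OR over AND]
≡ (p3 OR p1) AND (p3 OR NOT p4) AND (NOT p4 OR p2)   [simplify]

(p3 OR p1) AND (p3 OR NOT p4) AND (NOT p4 OR p2)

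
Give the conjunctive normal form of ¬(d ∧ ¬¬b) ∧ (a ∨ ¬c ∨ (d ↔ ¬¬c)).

¬(d ∧ ¬¬b) ∧ (a ∨ ¬c ∨ (d ↔ ¬¬c))
⇔ ¬(d ∧ ¬¬b) ∧ (a ∨ ¬c ∨ ((d → ¬¬c) ∧ (¬¬c → d)))   [eliminate ↔]
⇔ ¬(d ∧ ¬¬b) ∧ (a ∨ ¬c ∨ ((¬d ∨ ¬¬c) ∧ (¬¬c → d)))   [eliminate →]
⇔ ¬(d ∧ ¬¬b) ∧ (a ∨ ¬c ∨ ((¬d ∨ ¬¬c) ∧ (¬¬¬c ∨ d)))   [eliminate →]
⇔ (¬d ∨ ¬¬¬b) ∧ (a ∨ ¬c ∨ ((¬d ∨ ¬¬c) ∧ (¬¬¬c ∨ d)))   [De Morgan]
⇔ (¬d ∨ ¬b) ∧ (a ∨ ¬c ∨ ((¬d ∨ ¬¬c) ∧ (¬¬¬c ∨ d)))   [double negation]
⇔ (¬d ∨ ¬b) ∧ (a ∨ ¬c ∨ ((¬d ∨ c) ∧ (¬¬¬c ∨ d)))   [double negation]
⇔ (¬d ∨ ¬b) ∧ (a ∨ ¬c ∨ ((¬d ∨ c) ∧ (¬c ∨ d)))   [double negation]
⇔ (¬d ∨ ¬b) ∧ (a ∨ ¬c ∨ ¬d ∨ c) ∧ (a ∨ ¬c ∨ ¬c ∨ d)   [distribute ∨ over ∧]
⇔ (¬d ∨ ¬b) ∧ (a ∨ ¬c ∨ d)   [simplify]

(¬d ∨ ¬b) ∧ (a ∨ ¬c ∨ d)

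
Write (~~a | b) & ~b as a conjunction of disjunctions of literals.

(~~a | b) & ~b
≡ (a | b) & ~b   — double negation

(a | b) & ~b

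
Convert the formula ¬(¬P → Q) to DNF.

¬(¬P → Q)
≡ ¬(¬¬P ∨ Q)   (eliminate →)
≡ ¬¬¬P ∧ ¬Q   (De Morgan)
≡ ¬P ∧ ¬Q   (double negation)

¬P ∧ ¬Q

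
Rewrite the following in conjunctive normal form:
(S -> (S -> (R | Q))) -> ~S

(~R | ~S) & (~Q | ~S)

(S -> (S -> (R | Q))) -> ~S
≡ ~(S -> (S -> (R | Q))) | ~S   (eliminate ->)
≡ ~(~S | (S -> (R | Q))) | ~S   (eliminate ->)
≡ ~(~S | ~S | R | Q) | ~S   (eliminate ->)
≡ (~~S & ~~S & ~R & ~Q) | ~S   (De Morgan)
≡ (S & ~~S & ~R & ~Q) | ~S   (double negation)
≡ (S & S & ~R & ~Q) | ~S   (double negation)
≡ (S | ~S) & (S | ~S) & (~R | ~S) & (~Q | ~S)   (distribute | over &)
≡ (~R | ~S) & (~Q | ~S)   (simplify)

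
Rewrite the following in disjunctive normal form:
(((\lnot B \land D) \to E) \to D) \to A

\lnot D \lor A

(((\lnot B \land D) \to E) \to D) \to A
≡ \lnot (((\lnot B \land D) \to E) \to D) \lor A   [eliminate \to]
≡ \lnot (\lnot ((\lnot B \land D) \to E) \lor D) \lor A   [eliminate \to]
≡ \lnot (\lnot (\lnot (\lnot B \land D) \lor E) \lor D) \lor A   [eliminate \to]
≡ (\lnot \lnot (\lnot (\lnot B \land D) \lor E) \land \lnot D) \lor A   [De Morgan]
≡ ((\lnot (\lnot B \land D) \lor E) \land \lnot D) \lor A   [double negation]
≡ ((\lnot \lnot B \lor \lnot D \lor E) \land \lnot D) \lor A   [De Morgan]
≡ ((B \lor \lnot D \lor E) \land \lnot D) \lor A   [double negation]
≡ (B \land \lnot D) \lor (\lnot D \land \lnot D) \lor (E \land \lnot D) \lor A   [distribute \land over \lor]
≡ \lnot D \lor A   [simplify]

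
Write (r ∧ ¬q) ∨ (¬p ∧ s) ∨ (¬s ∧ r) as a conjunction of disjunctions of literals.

(r ∨ ¬p) ∧ (r ∨ s) ∧ (¬q ∨ ¬p ∨ ¬s)

(r ∧ ¬q) ∨ (¬p ∧ s) ∨ (¬s ∧ r)
⇔ (r ∨ ¬p ∨ ¬s) ∧ (r ∨ ¬p ∨ r) ∧ (r ∨ s ∨ ¬s) ∧ (r ∨ s ∨ r) ∧ (¬q ∨ ¬p ∨ ¬s) ∧ (¬q ∨ ¬p ∨ r) ∧ (¬q ∨ s ∨ ¬s) ∧ (¬q ∨ s ∨ r)   [distribute ∨ over ∧]
⇔ (r ∨ ¬p) ∧ (r ∨ s) ∧ (¬q ∨ ¬p ∨ ¬s)   [simplify]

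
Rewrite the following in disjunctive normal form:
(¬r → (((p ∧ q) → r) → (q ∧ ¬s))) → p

(¬r ∧ ¬p ∧ s) ∨ (¬r ∧ ¬q) ∨ p

(¬r → (((p ∧ q) → r) → (q ∧ ¬s))) → p
= ¬(¬r → (((p ∧ q) → r) → (q ∧ ¬s))) ∨ p   [eliminate →]
= ¬(¬¬r ∨ (((p ∧ q) → r) → (q ∧ ¬s))) ∨ p   [eliminate →]
= ¬(¬¬r ∨ ¬((p ∧ q) → r) ∨ (q ∧ ¬s)) ∨ p   [eliminate →]
= ¬(¬¬r ∨ ¬(¬(p ∧ q) ∨ r) ∨ (q ∧ ¬s)) ∨ p   [eliminate →]
= (¬¬¬r ∧ ¬¬(¬(p ∧ q) ∨ r) ∧ ¬(q ∧ ¬s)) ∨ p   [De Morgan]
= (¬r ∧ ¬¬(¬(p ∧ q) ∨ r) ∧ ¬(q ∧ ¬s)) ∨ p   [double negation]
= (¬r ∧ (¬(p ∧ q) ∨ r) ∧ ¬(q ∧ ¬s)) ∨ p   [double negation]
= (¬r ∧ (¬p ∨ ¬q ∨ r) ∧ ¬(q ∧ ¬s)) ∨ p   [De Morgan]
= (¬r ∧ (¬p ∨ ¬q ∨ r) ∧ (¬q ∨ ¬¬s)) ∨ p   [De Morgan]
= (¬r ∧ (¬p ∨ ¬q ∨ r) ∧ (¬q ∨ s)) ∨ p   [double negation]
= (¬r ∧ ¬p ∧ ¬q) ∨ (¬r ∧ ¬p ∧ s) ∨ (¬r ∧ ¬q ∧ ¬q) ∨ (¬r ∧ ¬q ∧ s) ∨ (¬r ∧ r ∧ ¬q) ∨ (¬r ∧ r ∧ s) ∨ p   [distribute ∧ over ∨]
= (¬r ∧ ¬p ∧ s) ∨ (¬r ∧ ¬q) ∨ p   [simplify]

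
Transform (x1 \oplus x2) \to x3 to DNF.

(x1 \oplus x2) \to x3
≡ \lnot (x1 \oplus x2) \lor x3
≡ \lnot ((x1 \land \lnot x2) \lor (\lnot x1 \land x2)) \lor x3
≡ (\lnot (x1 \land \lnot x2) \land \lnot (\lnot x1 \land x2)) \lor x3
≡ ((\lnot x1 \lor \lnot \lnot x2) \land \lnot (\lnot x1 \land x2)) \lor x3
≡ ((\lnot x1 \lor x2) \land \lnot (\lnot x1 \land x2)) \lor x3
≡ ((\lnot x1 \lor x2) \land (\lnot \lnot x1 \lor \lnot x2)) \lor x3
≡ ((\lnot x1 \lor x2) \land (x1 \lor \lnot x2)) \lor x3
≡ (\lnot x1 \land x1) \lor (\lnot x1 \land \lnot x2) \lor (x2 \land x1) \lor (x2 \land \lnot x2) \lor x3
≡ (\lnot x1 \land \lnot x2) \lor (x2 \land x1) \lor x3

(\lnot x1 \land \lnot x2) \lor (x2 \land x1) \lor x3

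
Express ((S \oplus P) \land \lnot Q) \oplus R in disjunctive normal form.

((S \oplus P) \land \lnot Q) \oplus R
≡ ((S \oplus P) \land \lnot Q \land \lnot R) \lor (\lnot ((S \oplus P) \land \lnot Q) \land R)   — expand \oplus
≡ (((S \land \lnot P) \lor (\lnot S \land P)) \land \lnot Q \land \lnot R) \lor (\lnot ((S \oplus P) \land \lnot Q) \land R)   — expand \oplus
≡ (((S \land \lnot P) \lor (\lnot S \land P)) \land \lnot Q \land \lnot R) \lor (\lnot (((S \land \lnot P) \lor (\lnot S \land P)) \land \lnot Q) \land R)   — expand \oplus
≡ (((S \land \lnot P) \lor (\lnot S \land P)) \land \lnot Q \land \lnot R) \lor ((\lnot ((S \land \lnot P) \lor (\lnot S \land P)) \lor \lnot \lnot Q) \land R)   — De Morgan
≡ (((S \land \lnot P) \lor (\lnot S \land P)) \land \lnot Q \land \lnot R) \lor (((\lnot (S \land \lnot P) \land \lnot (\lnot S \land P)) \lor \lnot \lnot Q) \land R)   — De Morgan
≡ (((S \land \lnot P) \lor (\lnot S \land P)) \land \lnot Q \land \lnot R) \lor ((((\lnot S \lor \lnot \lnot P) \land \lnot (\lnot S \land P)) \lor \lnot \lnot Q) \land R)   — De Morgan
≡ (((S \land \lnot P) \lor (\lnot S \land P)) \land \lnot Q \land \lnot R) \lor ((((\lnot S \lor P) \land \lnot (\lnot S \land P)) \lor \lnot \lnot Q) \land R)   — double negation
≡ (((S \land \lnot P) \lor (\lnot S \land P)) \land \lnot Q \land \lnot R) \lor ((((\lnot S \lor P) \land (\lnot \lnot S \lor \lnot P)) \lor \lnot \lnot Q) \land R)   — De Morgan
≡ (((S \land \lnot P) \lor (\lnot S \land P)) \land \lnot Q \land \lnot R) \lor ((((\lnot S \lor P) \land (S \lor \lnot P)) \lor \lnot \lnot Q) \land R)   — double negation
≡ (((S \land \lnot P) \lor (\lnot S \land P)) \land \lnot Q \land \lnot R) \lor ((((\lnot S \lor P) \land (S \lor \lnot P)) \lor Q) \land R)   — double negation
≡ (S \land \lnot P \land \lnot Q \land \lnot R) \lor (\lnot S \land P \land \lnot Q \land \lnot R) \lor (\lnot S \land S \land R) \lor (\lnot S \land \lnot P \land R) \lor (P \land S \land R) \lor (P \land \lnot P \land R) \lor (Q \land R)   — distribute \land over \lor
≡ (S \land \lnot P \land \lnot Q \land \lnot R) \lor (\lnot S \land P \land \lnot Q \land \lnot R) \lor (\lnot S \land \lnot P \land R) \lor (P \land S \land R) \lor (Q \land R)   — simplify

(S \land \lnot P \land \lnot Q \land \lnot R) \lor (\lnot S \land P \land \lnot Q \land \lnot R) \lor (\lnot S \land \lnot P \land R) \lor (P \land S \land R) \lor (Q \land R)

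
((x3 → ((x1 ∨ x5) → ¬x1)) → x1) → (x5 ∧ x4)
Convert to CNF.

((x3 → ((x1 ∨ x5) → ¬x1)) → x1) → (x5 ∧ x4)
= ¬((x3 → ((x1 ∨ x5) → ¬x1)) → x1) ∨ (x5 ∧ x4)   [eliminate →]
= ¬(¬(x3 → ((x1 ∨ x5) → ¬x1)) ∨ x1) ∨ (x5 ∧ x4)   [eliminate →]
= ¬(¬(¬x3 ∨ ((x1 ∨ x5) → ¬x1)) ∨ x1) ∨ (x5 ∧ x4)   [eliminate →]
= ¬(¬(¬x3 ∨ ¬(x1 ∨ x5) ∨ ¬x1) ∨ x1) ∨ (x5 ∧ x4)   [eliminate →]
= (¬¬(¬x3 ∨ ¬(x1 ∨ x5) ∨ ¬x1) ∧ ¬x1) ∨ (x5 ∧ x4)   [De Morgan]
= ((¬x3 ∨ ¬(x1 ∨ x5) ∨ ¬x1) ∧ ¬x1) ∨ (x5 ∧ x4)   [double negation]
= ((¬x3 ∨ (¬x1 ∧ ¬x5) ∨ ¬x1) ∧ ¬x1) ∨ (x5 ∧ x4)   [De Morgan]
= (¬x3 ∨ ¬x1 ∨ ¬x1 ∨ x5) ∧ (¬x3 ∨ ¬x1 ∨ ¬x1 ∨ x4) ∧ (¬x3 ∨ ¬x5 ∨ ¬x1 ∨ x5) ∧ (¬x3 ∨ ¬x5 ∨ ¬x1 ∨ x4) ∧ (¬x1 ∨ x5) ∧ (¬x1 ∨ x4)   [distribute ∨ over ∧]
= (¬x1 ∨ x5) ∧ (¬x1 ∨ x4)   [simplify]

(¬x1 ∨ x5) ∧ (¬x1 ∨ x4)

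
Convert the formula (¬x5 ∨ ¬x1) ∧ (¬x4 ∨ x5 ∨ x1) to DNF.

(¬x5 ∧ ¬x4) ∨ (¬x5 ∧ x1) ∨ (¬x1 ∧ ¬x4) ∨ (¬x1 ∧ x5)

(¬x5 ∨ ¬x1) ∧ (¬x4 ∨ x5 ∨ x1)
= (¬x5 ∧ ¬x4) ∨ (¬x5 ∧ x5) ∨ (¬x5 ∧ x1) ∨ (¬x1 ∧ ¬x4) ∨ (¬x1 ∧ x5) ∨ (¬x1 ∧ x1)   — distribute ∧ over ∨
= (¬x5 ∧ ¬x4) ∨ (¬x5 ∧ x1) ∨ (¬x1 ∧ ¬x4) ∨ (¬x1 ∧ x5)   — simplify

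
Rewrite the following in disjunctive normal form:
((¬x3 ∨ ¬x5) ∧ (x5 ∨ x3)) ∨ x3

(¬x3 ∧ x5) ∨ x3

((¬x3 ∨ ¬x5) ∧ (x5 ∨ x3)) ∨ x3
⇔ (¬x3 ∧ x5) ∨ (¬x3 ∧ x3) ∨ (¬x5 ∧ x5) ∨ (¬x5 ∧ x3) ∨ x3
⇔ (¬x3 ∧ x5) ∨ x3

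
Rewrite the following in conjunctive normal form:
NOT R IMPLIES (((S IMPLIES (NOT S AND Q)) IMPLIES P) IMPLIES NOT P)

R OR NOT P

NOT R IMPLIES (((S IMPLIES (NOT S AND Q)) IMPLIES P) IMPLIES NOT P)
= NOT NOT R OR (((S IMPLIES (NOT S AND Q)) IMPLIES P) IMPLIES NOT P)   (eliminate IMPLIES)
= NOT NOT R OR NOT ((S IMPLIES (NOT S AND Q)) IMPLIES P) OR NOT P   (eliminate IMPLIES)
= NOT NOT R OR NOT (NOT (S IMPLIES (NOT S AND Q)) OR P) OR NOT P   (eliminate IMPLIES)
= NOT NOT R OR NOT (NOT (NOT S OR (NOT S AND Q)) OR P) OR NOT P   (eliminate IMPLIES)
= R OR NOT (NOT (NOT S OR (NOT S AND Q)) OR P) OR NOT P   (double negation)
= R OR (NOT NOT (NOT S OR (NOT S AND Q)) AND NOT P) OR NOT P   (De Morgan)
= R OR ((NOT S OR (NOT S AND Q)) AND NOT P) OR NOT P   (double negation)
= (R OR NOT S OR NOT S OR NOT P) AND (R OR NOT S OR Q OR NOT P) AND (R OR NOT P OR NOT P)   (distribute OR over AND)
= R OR NOT P   (simplify)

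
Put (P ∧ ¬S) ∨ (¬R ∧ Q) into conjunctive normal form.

(P ∧ ¬S) ∨ (¬R ∧ Q)
≡ (P ∨ ¬R) ∧ (P ∨ Q) ∧ (¬S ∨ ¬R) ∧ (¬S ∨ Q)

(P ∨ ¬R) ∧ (P ∨ Q) ∧ (¬S ∨ ¬R) ∧ (¬S ∨ Q)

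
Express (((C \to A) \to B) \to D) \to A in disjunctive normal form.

C \land \lnot A \land \lnot D \lor B \land \lnot D \lor A

(((C \to A) \to B) \to D) \to A
⇔ \lnot (((C \to A) \to B) \to D) \lor A   (eliminate \to)
⇔ \lnot (\lnot ((C \to A) \to B) \lor D) \lor A   (eliminate \to)
⇔ \lnot (\lnot (\lnot (C \to A) \lor B) \lor D) \lor A   (eliminate \to)
⇔ \lnot (\lnot (\lnot (\lnot C \lor A) \lor B) \lor D) \lor A   (eliminate \to)
⇔ \lnot \lnot (\lnot (\lnot C \lor A) \lor B) \land \lnot D \lor A   (De Morgan)
⇔ (\lnot (\lnot C \lor A) \lor B) \land \lnot D \lor A   (double negation)
⇔ (\lnot \lnot C \land \lnot A \lor B) \land \lnot D \lor A   (De Morgan)
⇔ (C \land \lnot A \lor B) \land \lnot D \lor A   (double negation)
⇔ C \land \lnot A \land \lnot D \lor B \land \lnot D \lor A   (distribute \land over \lor)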